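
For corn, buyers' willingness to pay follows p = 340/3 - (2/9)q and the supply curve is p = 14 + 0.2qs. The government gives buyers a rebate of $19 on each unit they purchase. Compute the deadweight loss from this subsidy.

Pre-subsidy: 340/3 - (2/9)q = 14 + 0.2q gives q* = 4470/19 and p* = 1160/19.
With the rebate, buyers effectively pay pb = ps − 19, where ps is the price sellers receive.
On the curves, pb = 340/3 - (2/9)q and ps = 14 + 0.2q; the wedge ps − pb = 19 gives 14 + 0.2q − (340/3 - (2/9)q) = 19, so q' = 5325/19.
Then pb = 340/3 − (2/9)·(5325/19) = 970/19 and ps = 14 + 0.2·(5325/19) = 1331/19.
The subsidy expands output by 5325/19 − 4470/19 = 45 past the efficient level; on those units the gap between marginal cost and willingness to pay runs from 0 up to 19.
DWL = ½ × 19 × 45 = 427.5.

Deadweight loss = $427.5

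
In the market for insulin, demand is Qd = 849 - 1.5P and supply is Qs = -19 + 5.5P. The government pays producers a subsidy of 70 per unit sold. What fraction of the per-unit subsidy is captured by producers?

Pre-subsidy: 849 - 1.5P = -19 + 5.5P gives P* = 124, Q* = 663.
With the subsidy, sellers receive Ps = Pb + 70 for each unit, where Pb is the price buyers pay.
Supply in terms of Pb becomes Qs = -19 + 5.5(Pb + 70) = 366 + 5.5Pb. Setting this equal to demand: 849 - 1.5Pb = 366 + 5.5Pb, so Pb = 69.
Sellers receive Ps = 69 + 70 = 139; Q' = 849 − 1.5·69 = 745.5.
Buyers' price falls by P* − Pb = 124 − 69 = 55; sellers' price rises by Ps − P* = 139 − 124 = 15.
So producers capture 15/70 = 3/14 of each unit of subsidy.

Producer share = 3/14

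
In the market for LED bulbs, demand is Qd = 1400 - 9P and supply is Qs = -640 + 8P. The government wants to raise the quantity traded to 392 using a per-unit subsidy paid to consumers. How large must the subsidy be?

At Q = 392, invert demand for the buyer price: Pb = (1400 − 392)/9 = 112; invert supply for the seller price: Ps = (392 − (-640))/8 = 129.
The subsidy must fill the gap: s = Ps − Pb = 129 − 112 = 17.

Required subsidy s = 17 per unit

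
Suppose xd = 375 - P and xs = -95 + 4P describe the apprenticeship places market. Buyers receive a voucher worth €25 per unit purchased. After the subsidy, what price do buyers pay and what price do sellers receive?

Pre-subsidy: 375 - P = -95 + 4P gives P* = 94, x* = 281.
With the rebate, buyers effectively pay Pb = Ps − 25, where Ps is the price sellers receive.
Demand in terms of Ps becomes xd = 375 − 1(Ps − 25) = 400 - Ps. Setting this equal to supply: 400 - Ps = -95 + 4Ps, so Ps = 99.
Buyers pay Pb = 99 − 25 = 74; x' = -95 + 4·99 = 301.

Buyers pay €74; sellers receive €99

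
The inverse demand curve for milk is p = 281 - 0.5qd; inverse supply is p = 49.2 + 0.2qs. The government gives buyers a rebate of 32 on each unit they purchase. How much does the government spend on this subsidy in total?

Government cost = 84416/7

Pre-subsidy: 281 - 0.5q = 49.2 + 0.2q gives q* = 2318/7 and p* = 808/7.
With the rebate, buyers effectively pay pb = ps − 32, where ps is the price sellers receive.
On the curves, pb = 281 - 0.5q and ps = 49.2 + 0.2q; the wedge ps − pb = 32 gives 49.2 + 0.2q − (281 - 0.5q) = 32, so q' = 2638/7.
Then pb = 281 − 0.5·(2638/7) = 648/7 and ps = 49.2 + 0.2·(2638/7) = 872/7.
Government outlay = subsidy × quantity = 32 × 2638/7 = 84416/7.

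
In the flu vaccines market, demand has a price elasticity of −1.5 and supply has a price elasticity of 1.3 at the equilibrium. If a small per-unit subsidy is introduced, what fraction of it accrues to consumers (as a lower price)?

Consumer share = 13/28

For a small subsidy around the equilibrium, the benefit split depends on the relative slopes, which at a point are proportional to the elasticities.
Buyer share = εs/(εs + |εd|) = 1.3/(1.3 + 1.5) = 13/28; seller share = |εd|/(εs + |εd|) = 15/28.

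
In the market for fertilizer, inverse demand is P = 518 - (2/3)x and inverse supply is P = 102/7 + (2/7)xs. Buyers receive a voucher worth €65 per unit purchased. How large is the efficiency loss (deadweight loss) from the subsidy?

Pre-subsidy: 518 - (2/3)x = 102/7 + (2/7)x gives x* = 528.6 and P* = 165.6.
With the rebate, buyers effectively pay Pb = Ps − 65, where Ps is the price sellers receive.
On the curves, Pb = 518 - (2/3)x and Ps = 102/7 + (2/7)x; the wedge Ps − Pb = 65 gives 102/7 + (2/7)x − (518 - (2/3)x) = 65, so x' = 596.85.
Then Pb = 518 − (2/3)·596.85 = 120.1 and Ps = 102/7 + (2/7)·596.85 = 185.1.
The subsidy expands output by 596.85 − 528.6 = 68.25 past the efficient level; on those units the gap between marginal cost and willingness to pay runs from 0 up to 65.
DWL = ½ × 65 × 68.25 = 2218.125.

Deadweight loss = €2218.125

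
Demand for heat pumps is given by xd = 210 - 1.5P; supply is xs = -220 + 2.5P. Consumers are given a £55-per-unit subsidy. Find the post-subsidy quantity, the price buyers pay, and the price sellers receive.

Pre-subsidy: 210 - 1.5P = -220 + 2.5P gives P* = 107.5, x* = 48.75.
With the rebate, buyers effectively pay Pb = Ps − 55, where Ps is the price sellers receive.
Demand in terms of Ps becomes xd = 210 − 1.5(Ps − 55) = 292.5 - 1.5Ps. Setting this equal to supply: 292.5 - 1.5Ps = -220 + 2.5Ps, so Ps = 128.125.
Buyers pay Pb = 128.125 − 55 = 73.125; x' = -220 + 2.5·128.125 = 100.3125.

x' = 100.3125; buyers pay £73.125; sellers receive £128.125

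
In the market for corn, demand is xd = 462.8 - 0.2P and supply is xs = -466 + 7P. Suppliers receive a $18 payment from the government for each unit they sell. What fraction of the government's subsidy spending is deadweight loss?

DWL / government spending = 7/1762

Pre-subsidy: 462.8 - 0.2P = -466 + 7P gives P* = 129, x* = 437.
With the subsidy, sellers receive Ps = Pb + 18 for each unit, where Pb is the price buyers pay.
Supply in terms of Pb becomes xs = -466 + 7(Pb + 18) = -340 + 7Pb. Setting this equal to demand: 462.8 - 0.2Pb = -340 + 7Pb, so Pb = 111.5.
Sellers receive Ps = 111.5 + 18 = 129.5; x' = 462.8 − 0.2·111.5 = 440.5.
ΔCS = ½(437 + 440.5)(129 − 111.5) = 7678.125; ΔPS = ½(437 + 440.5)(129.5 − 129) = 219.375.
Government spending = 18 × 440.5 = 7929.
DWL = ½ × 18 × (440.5 − 437) = 31.5; fraction = 31.5 / 7929 = 7/1762.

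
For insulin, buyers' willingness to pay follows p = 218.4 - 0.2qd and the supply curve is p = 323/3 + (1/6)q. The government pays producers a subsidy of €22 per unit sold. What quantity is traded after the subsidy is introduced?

q' = 362

Pre-subsidy: 218.4 - 0.2q = 323/3 + (1/6)q gives q* = 302 and p* = 158.
With the subsidy, sellers receive ps = pb + 22 for each unit, where pb is the price buyers pay.
On the curves, pb = 218.4 - 0.2q and ps = 323/3 + (1/6)q; the wedge ps − pb = 22 gives 323/3 + (1/6)q − (218.4 - 0.2q) = 22, so q' = 362.
Then pb = 218.4 − 0.2·362 = 146 and ps = 323/3 + (1/6)·362 = 168.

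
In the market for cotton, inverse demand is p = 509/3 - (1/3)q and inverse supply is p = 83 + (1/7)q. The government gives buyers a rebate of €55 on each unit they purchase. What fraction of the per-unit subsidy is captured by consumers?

Pre-subsidy: 509/3 - (1/3)q = 83 + (1/7)q gives q* = 182 and p* = 109.
With the rebate, buyers effectively pay pb = ps − 55, where ps is the price sellers receive.
On the curves, pb = 509/3 - (1/3)q and ps = 83 + (1/7)q; the wedge ps − pb = 55 gives 83 + (1/7)q − (509/3 - (1/3)q) = 55, so q' = 297.5.
Then pb = 509/3 − (1/3)·297.5 = 70.5 and ps = 83 + (1/7)·297.5 = 125.5.
Buyers' price falls by p* − pb = 109 − 70.5 = 38.5; sellers' price rises by ps − p* = 125.5 − 109 = 16.5.
So consumers capture 38.5/55 = 0.7 of each unit of subsidy.

Consumer share = 0.7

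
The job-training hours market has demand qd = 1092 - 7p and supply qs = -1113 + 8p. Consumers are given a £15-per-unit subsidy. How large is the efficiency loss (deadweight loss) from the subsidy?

Pre-subsidy: 1092 - 7p = -1113 + 8p gives p* = 147, q* = 63.
With the rebate, buyers effectively pay pb = ps − 15, where ps is the price sellers receive.
Demand in terms of ps becomes qd = 1092 − 7(ps − 15) = 1197 - 7ps. Setting this equal to supply: 1197 - 7ps = -1113 + 8ps, so ps = 154.
Buyers pay pb = 154 − 15 = 139; q' = -1113 + 8·154 = 119.
The subsidy expands output by 119 − 63 = 56 past the efficient level; on those units the gap between marginal cost and willingness to pay runs from 0 up to 15.
DWL = ½ × 15 × 56 = 420.

Deadweight loss = £420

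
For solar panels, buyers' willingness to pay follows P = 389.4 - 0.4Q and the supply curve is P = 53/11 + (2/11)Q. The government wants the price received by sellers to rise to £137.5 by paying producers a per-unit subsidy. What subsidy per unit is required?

At a seller price of 137.5, quantity supplied is -26.5 + 5.5·137.5 = 729.75.
Buyers absorb 729.75 only when they pay Pb = 389.4 − 0.4·729.75 = 97.5.
s = Ps − Pb = 137.5 − 97.5 = 40.

Required subsidy s = £40 per unit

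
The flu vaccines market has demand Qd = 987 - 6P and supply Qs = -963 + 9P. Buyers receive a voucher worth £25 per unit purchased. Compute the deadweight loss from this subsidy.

Pre-subsidy: 987 - 6P = -963 + 9P gives P* = 130, Q* = 207.
With the rebate, buyers effectively pay Pb = Ps − 25, where Ps is the price sellers receive.
Demand in terms of Ps becomes Qd = 987 − 6(Ps − 25) = 1137 - 6Ps. Setting this equal to supply: 1137 - 6Ps = -963 + 9Ps, so Ps = 140.
Buyers pay Pb = 140 − 25 = 115; Q' = -963 + 9·140 = 297.
The subsidy expands output by 297 − 207 = 90 past the efficient level; on those units the gap between marginal cost and willingness to pay runs from 0 up to 25.
DWL = ½ × 25 × 90 = 1125.

Deadweight loss = £1125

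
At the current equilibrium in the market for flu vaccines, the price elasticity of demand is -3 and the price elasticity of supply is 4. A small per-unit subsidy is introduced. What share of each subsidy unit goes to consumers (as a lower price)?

Consumer share = 4/7

For a small subsidy around the equilibrium, the benefit split depends on the relative slopes, which at a point are proportional to the elasticities.
Buyer share = εs/(εs + |εd|) = 4/(4 + 3) = 4/7; seller share = |εd|/(εs + |εd|) = 3/7.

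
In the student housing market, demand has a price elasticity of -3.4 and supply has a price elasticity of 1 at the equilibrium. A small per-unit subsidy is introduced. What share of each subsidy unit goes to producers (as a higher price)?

For a small subsidy around the equilibrium, the benefit split depends on the relative slopes, which at a point are proportional to the elasticities.
Buyer share = εs/(εs + |εd|) = 1/(1 + 3.4) = 5/22; seller share = |εd|/(εs + |εd|) = 17/22.
So producers capture 17/22 of the subsidy.

Producer share = 17/22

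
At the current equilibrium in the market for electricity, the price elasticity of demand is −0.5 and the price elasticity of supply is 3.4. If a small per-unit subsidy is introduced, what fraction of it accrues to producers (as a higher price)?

Producer share = 5/39

For a small subsidy around the equilibrium, the benefit split depends on the relative slopes, which at a point are proportional to the elasticities.
Buyer share = εs/(εs + |εd|) = 3.4/(3.4 + 0.5) = 34/39; seller share = |εd|/(εs + |εd|) = 5/39.
So producers capture 5/39 of the subsidy.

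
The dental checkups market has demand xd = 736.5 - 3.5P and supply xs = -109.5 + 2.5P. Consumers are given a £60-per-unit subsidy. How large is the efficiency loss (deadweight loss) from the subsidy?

Deadweight loss = £2625

Pre-subsidy: 736.5 - 3.5P = -109.5 + 2.5P gives P* = 141, x* = 243.
With the rebate, buyers effectively pay Pb = Ps − 60, where Ps is the price sellers receive.
Demand in terms of Ps becomes xd = 736.5 − 3.5(Ps − 60) = 946.5 - 3.5Ps. Setting this equal to supply: 946.5 - 3.5Ps = -109.5 + 2.5Ps, so Ps = 176.
Buyers pay Pb = 176 − 60 = 116; x' = -109.5 + 2.5·176 = 330.5.
The subsidy expands output by 330.5 − 243 = 87.5 past the efficient level; on those units the gap between marginal cost and willingness to pay runs from 0 up to 60.
DWL = ½ × 60 × 87.5 = 2625.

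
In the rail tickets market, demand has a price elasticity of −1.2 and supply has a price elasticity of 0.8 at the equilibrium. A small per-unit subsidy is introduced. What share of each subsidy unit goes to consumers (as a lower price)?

Consumer share = 0.4

For a small subsidy around the equilibrium, the benefit split depends on the relative slopes, which at a point are proportional to the elasticities.
Buyer share = εs/(εs + |εd|) = 0.8/(0.8 + 1.2) = 0.4; seller share = |εd|/(εs + |εd|) = 0.6.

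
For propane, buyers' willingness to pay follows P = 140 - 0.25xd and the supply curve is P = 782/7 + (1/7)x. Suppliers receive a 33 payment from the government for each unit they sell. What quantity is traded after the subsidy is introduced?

x' = 156

Pre-subsidy: 140 - 0.25x = 782/7 + (1/7)x gives x* = 72 and P* = 122.
With the subsidy, sellers receive Ps = Pb + 33 for each unit, where Pb is the price buyers pay.
On the curves, Pb = 140 - 0.25x and Ps = 782/7 + (1/7)x; the wedge Ps − Pb = 33 gives 782/7 + (1/7)x − (140 - 0.25x) = 33, so x' = 156.
Then Pb = 140 − 0.25·156 = 101 and Ps = 782/7 + (1/7)·156 = 134.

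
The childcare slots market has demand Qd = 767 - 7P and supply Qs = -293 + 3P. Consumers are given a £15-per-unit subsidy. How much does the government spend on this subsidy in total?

Government cost = £847.5

Pre-subsidy: 767 - 7P = -293 + 3P gives P* = 106, Q* = 25.
With the rebate, buyers effectively pay Pb = Ps − 15, where Ps is the price sellers receive.
Demand in terms of Ps becomes Qd = 767 − 7(Ps − 15) = 872 - 7Ps. Setting this equal to supply: 872 - 7Ps = -293 + 3Ps, so Ps = 116.5.
Buyers pay Pb = 116.5 − 15 = 101.5; Q' = -293 + 3·116.5 = 56.5.
Government outlay = subsidy × quantity = 15 × 56.5 = 847.5.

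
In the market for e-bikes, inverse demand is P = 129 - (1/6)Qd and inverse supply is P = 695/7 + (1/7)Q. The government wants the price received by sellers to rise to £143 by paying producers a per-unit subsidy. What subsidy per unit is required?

At a seller price of 143, quantity supplied is -695 + 7·143 = 306.
Buyers absorb 306 only when they pay Pb = 129 − (1/6)·306 = 78.
s = Ps − Pb = 143 − 78 = 65.

Required subsidy s = £65 per unit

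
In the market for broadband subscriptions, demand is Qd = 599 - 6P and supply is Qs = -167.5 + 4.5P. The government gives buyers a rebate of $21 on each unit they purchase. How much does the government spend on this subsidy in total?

Government cost = $4515

Pre-subsidy: 599 - 6P = -167.5 + 4.5P gives P* = 73, Q* = 161.
With the rebate, buyers effectively pay Pb = Ps − 21, where Ps is the price sellers receive.
Demand in terms of Ps becomes Qd = 599 − 6(Ps − 21) = 725 - 6Ps. Setting this equal to supply: 725 - 6Ps = -167.5 + 4.5Ps, so Ps = 85.
Buyers pay Pb = 85 − 21 = 64; Q' = -167.5 + 4.5·85 = 215.
Government outlay = subsidy × quantity = 21 × 215 = 4515.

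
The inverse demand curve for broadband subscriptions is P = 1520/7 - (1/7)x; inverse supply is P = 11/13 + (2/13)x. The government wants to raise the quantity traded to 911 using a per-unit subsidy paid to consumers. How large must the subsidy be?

At x = 911, from the demand curve buyers pay Pb = 1520/7 − (1/7)·911 = 87; from the supply curve sellers need Ps = 11/13 + (2/13)·911 = 141.
The subsidy must fill the gap: s = Ps − Pb = 141 − 87 = 54.

Required subsidy s = 54 per unit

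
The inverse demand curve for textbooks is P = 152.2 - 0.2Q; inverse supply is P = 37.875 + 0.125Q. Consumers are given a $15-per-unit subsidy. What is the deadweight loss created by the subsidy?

Pre-subsidy: 152.2 - 0.2Q = 37.875 + 0.125Q gives Q* = 4573/13 and P* = 1064/13.
With the rebate, buyers effectively pay Pb = Ps − 15, where Ps is the price sellers receive.
On the curves, Pb = 152.2 - 0.2Q and Ps = 37.875 + 0.125Q; the wedge Ps − Pb = 15 gives 37.875 + 0.125Q − (152.2 - 0.2Q) = 15, so Q' = 5173/13.
Then Pb = 152.2 − 0.2·(5173/13) = 944/13 and Ps = 37.875 + 0.125·(5173/13) = 1139/13.
The subsidy expands output by 5173/13 − 4573/13 = 600/13 past the efficient level; on those units the gap between marginal cost and willingness to pay runs from 0 up to 15.
DWL = ½ × 15 × 600/13 = 4500/13.

Deadweight loss = 4500/13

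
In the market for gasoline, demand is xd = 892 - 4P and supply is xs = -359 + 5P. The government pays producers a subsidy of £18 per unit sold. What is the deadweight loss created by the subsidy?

Deadweight loss = £360

Pre-subsidy: 892 - 4P = -359 + 5P gives P* = 139, x* = 336.
With the subsidy, sellers receive Ps = Pb + 18 for each unit, where Pb is the price buyers pay.
Supply in terms of Pb becomes xs = -359 + 5(Pb + 18) = -269 + 5Pb. Setting this equal to demand: 892 - 4Pb = -269 + 5Pb, so Pb = 129.
Sellers receive Ps = 129 + 18 = 147; x' = 892 − 4·129 = 376.
The subsidy expands output by 376 − 336 = 40 past the efficient level; on those units the gap between marginal cost and willingness to pay runs from 0 up to 18.
DWL = ½ × 18 × 40 = 360.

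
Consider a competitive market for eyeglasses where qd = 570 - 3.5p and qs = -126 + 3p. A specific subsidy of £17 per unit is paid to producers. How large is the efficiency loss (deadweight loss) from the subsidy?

Deadweight loss = 6069/26

Pre-subsidy: 570 - 3.5p = -126 + 3p gives p* = 1392/13, q* = 2538/13.
With the subsidy, sellers receive ps = pb + 17 for each unit, where pb is the price buyers pay.
Supply in terms of pb becomes qs = -126 + 3(pb + 17) = -75 + 3pb. Setting this equal to demand: 570 - 3.5pb = -75 + 3pb, so pb = 1290/13.
Sellers receive ps = 1290/13 + 17 = 1511/13; q' = 570 − 3.5·(1290/13) = 2895/13.
The subsidy expands output by 2895/13 − 2538/13 = 357/13 past the efficient level; on those units the gap between marginal cost and willingness to pay runs from 0 up to 17.
DWL = ½ × 17 × 357/13 = 6069/26.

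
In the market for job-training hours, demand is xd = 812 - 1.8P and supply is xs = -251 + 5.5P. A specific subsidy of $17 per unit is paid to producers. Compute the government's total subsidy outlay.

Government cost = 711025/73

Pre-subsidy: 812 - 1.8P = -251 + 5.5P gives P* = 10630/73, x* = 40142/73.
With the subsidy, sellers receive Ps = Pb + 17 for each unit, where Pb is the price buyers pay.
Supply in terms of Pb becomes xs = -251 + 5.5(Pb + 17) = -157.5 + 5.5Pb. Setting this equal to demand: 812 - 1.8Pb = -157.5 + 5.5Pb, so Pb = 9695/73.
Sellers receive Ps = 9695/73 + 17 = 10936/73; x' = 812 − 1.8·(9695/73) = 41825/73.
Government outlay = subsidy × quantity = 17 × 41825/73 = 711025/73.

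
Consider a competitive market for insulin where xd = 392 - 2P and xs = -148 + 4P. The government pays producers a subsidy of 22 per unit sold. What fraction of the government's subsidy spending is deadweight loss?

DWL / government spending = 11/181

Pre-subsidy: 392 - 2P = -148 + 4P gives P* = 90, x* = 212.
With the subsidy, sellers receive Ps = Pb + 22 for each unit, where Pb is the price buyers pay.
Supply in terms of Pb becomes xs = -148 + 4(Pb + 22) = -60 + 4Pb. Setting this equal to demand: 392 - 2Pb = -60 + 4Pb, so Pb = 226/3.
Sellers receive Ps = 226/3 + 22 = 292/3; x' = 392 − 2·(226/3) = 724/3.
ΔCS = ½(212 + 724/3)(90 − 226/3) = 29920/9; ΔPS = ½(212 + 724/3)(292/3 − 90) = 14960/9.
Government spending = 22 × 724/3 = 15928/3.
DWL = ½ × 22 × (724/3 − 212) = 968/3; fraction = (968/3) / (15928/3) = 11/181.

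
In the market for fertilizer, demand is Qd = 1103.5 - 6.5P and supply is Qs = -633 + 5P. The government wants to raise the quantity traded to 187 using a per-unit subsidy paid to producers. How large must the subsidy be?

At Q = 187, invert demand for the buyer price: Pb = (1103.5 − 187)/6.5 = 141; invert supply for the seller price: Ps = (187 − (-633))/5 = 164.
The subsidy must fill the gap: s = Ps − Pb = 164 − 141 = 23.

Required subsidy s = 23 per unit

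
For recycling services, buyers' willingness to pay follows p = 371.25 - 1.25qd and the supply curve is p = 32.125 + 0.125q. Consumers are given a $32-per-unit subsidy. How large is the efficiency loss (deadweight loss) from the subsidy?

Pre-subsidy: 371.25 - 1.25q = 32.125 + 0.125q gives q* = 2713/11 and p* = 1385/22.
With the rebate, buyers effectively pay pb = ps − 32, where ps is the price sellers receive.
On the curves, pb = 371.25 - 1.25q and ps = 32.125 + 0.125q; the wedge ps − pb = 32 gives 32.125 + 0.125q − (371.25 - 1.25q) = 32, so q' = 2969/11.
Then pb = 371.25 − 1.25·(2969/11) = 745/22 and ps = 32.125 + 0.125·(2969/11) = 1449/22.
The subsidy expands output by 2969/11 − 2713/11 = 256/11 past the efficient level; on those units the gap between marginal cost and willingness to pay runs from 0 up to 32.
DWL = ½ × 32 × 256/11 = 4096/11.

Deadweight loss = 4096/11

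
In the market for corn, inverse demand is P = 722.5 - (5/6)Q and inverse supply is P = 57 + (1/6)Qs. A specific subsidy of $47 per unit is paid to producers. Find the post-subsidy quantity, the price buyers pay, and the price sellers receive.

Q' = 712.5; buyers pay $128.75; sellers receive $175.75

Pre-subsidy: 722.5 - (5/6)Q = 57 + (1/6)Q gives Q* = 665.5 and P* = 2015/12.
With the subsidy, sellers receive Ps = Pb + 47 for each unit, where Pb is the price buyers pay.
On the curves, Pb = 722.5 - (5/6)Q and Ps = 57 + (1/6)Q; the wedge Ps − Pb = 47 gives 57 + (1/6)Q − (722.5 - (5/6)Q) = 47, so Q' = 712.5.
Then Pb = 722.5 − (5/6)·712.5 = 128.75 and Ps = 57 + (1/6)·712.5 = 175.75.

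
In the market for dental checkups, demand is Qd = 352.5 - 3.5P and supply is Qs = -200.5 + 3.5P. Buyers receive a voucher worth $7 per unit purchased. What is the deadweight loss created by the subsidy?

Deadweight loss = $42.875

Pre-subsidy: 352.5 - 3.5P = -200.5 + 3.5P gives P* = 79, Q* = 76.
With the rebate, buyers effectively pay Pb = Ps − 7, where Ps is the price sellers receive.
Demand in terms of Ps becomes Qd = 352.5 − 3.5(Ps − 7) = 377 - 3.5Ps. Setting this equal to supply: 377 - 3.5Ps = -200.5 + 3.5Ps, so Ps = 82.5.
Buyers pay Pb = 82.5 − 7 = 75.5; Q' = -200.5 + 3.5·82.5 = 88.25.
The subsidy expands output by 88.25 − 76 = 12.25 past the efficient level; on those units the gap between marginal cost and willingness to pay runs from 0 up to 7.
DWL = ½ × 7 × 12.25 = 42.875.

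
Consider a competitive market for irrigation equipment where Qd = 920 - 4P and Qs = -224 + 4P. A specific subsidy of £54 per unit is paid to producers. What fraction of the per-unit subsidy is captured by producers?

Producer share = 0.5

Pre-subsidy: 920 - 4P = -224 + 4P gives P* = 143, Q* = 348.
With the subsidy, sellers receive Ps = Pb + 54 for each unit, where Pb is the price buyers pay.
Supply in terms of Pb becomes Qs = -224 + 4(Pb + 54) = -8 + 4Pb. Setting this equal to demand: 920 - 4Pb = -8 + 4Pb, so Pb = 116.
Sellers receive Ps = 116 + 54 = 170; Q' = 920 − 4·116 = 456.
Buyers' price falls by P* − Pb = 143 − 116 = 27; sellers' price rises by Ps − P* = 170 − 143 = 27.
So producers capture 27/54 = 0.5 of each unit of subsidy.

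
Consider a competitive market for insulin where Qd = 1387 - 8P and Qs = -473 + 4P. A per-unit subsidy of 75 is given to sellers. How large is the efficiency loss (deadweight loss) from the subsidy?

Pre-subsidy: 1387 - 8P = -473 + 4P gives P* = 155, Q* = 147.
With the subsidy, sellers receive Ps = Pb + 75 for each unit, where Pb is the price buyers pay.
Supply in terms of Pb becomes Qs = -473 + 4(Pb + 75) = -173 + 4Pb. Setting this equal to demand: 1387 - 8Pb = -173 + 4Pb, so Pb = 130.
Sellers receive Ps = 130 + 75 = 205; Q' = 1387 − 8·130 = 347.
The subsidy expands output by 347 − 147 = 200 past the efficient level; on those units the gap between marginal cost and willingness to pay runs from 0 up to 75.
DWL = ½ × 75 × 200 = 7500.

Deadweight loss = 7500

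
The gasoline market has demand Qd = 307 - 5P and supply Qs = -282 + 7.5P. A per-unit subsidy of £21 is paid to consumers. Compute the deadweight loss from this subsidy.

Deadweight loss = £661.5

Pre-subsidy: 307 - 5P = -282 + 7.5P gives P* = 47.12, Q* = 71.4.
With the rebate, buyers effectively pay Pb = Ps − 21, where Ps is the price sellers receive.
Demand in terms of Ps becomes Qd = 307 − 5(Ps − 21) = 412 - 5Ps. Setting this equal to supply: 412 - 5Ps = -282 + 7.5Ps, so Ps = 55.52.
Buyers pay Pb = 55.52 − 21 = 34.52; Q' = -282 + 7.5·55.52 = 134.4.
The subsidy expands output by 134.4 − 71.4 = 63 past the efficient level; on those units the gap between marginal cost and willingness to pay runs from 0 up to 21.
DWL = ½ × 21 × 63 = 661.5.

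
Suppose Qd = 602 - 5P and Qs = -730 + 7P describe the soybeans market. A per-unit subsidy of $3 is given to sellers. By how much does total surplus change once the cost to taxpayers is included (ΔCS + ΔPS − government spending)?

Pre-subsidy: 602 - 5P = -730 + 7P gives P* = 111, Q* = 47.
With the subsidy, sellers receive Ps = Pb + 3 for each unit, where Pb is the price buyers pay.
Supply in terms of Pb becomes Qs = -730 + 7(Pb + 3) = -709 + 7Pb. Setting this equal to demand: 602 - 5Pb = -709 + 7Pb, so Pb = 109.25.
Sellers receive Ps = 109.25 + 3 = 112.25; Q' = 602 − 5·109.25 = 55.75.
ΔCS = ½(47 + 55.75)(111 − 109.25) = 89.90625; ΔPS = ½(47 + 55.75)(112.25 − 111) = 64.21875.
Government spending = 3 × 55.75 = 167.25.
Net change = 89.90625 + 64.21875 − 167.25 = -13.125. The loss equals the DWL triangle ½·3·8.75.

Net change in total surplus = -$13.125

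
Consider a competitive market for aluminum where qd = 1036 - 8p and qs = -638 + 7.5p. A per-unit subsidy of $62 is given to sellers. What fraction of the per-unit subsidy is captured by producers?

Producer share = 16/31

Pre-subsidy: 1036 - 8p = -638 + 7.5p gives p* = 108, q* = 172.
With the subsidy, sellers receive ps = pb + 62 for each unit, where pb is the price buyers pay.
Supply in terms of pb becomes qs = -638 + 7.5(pb + 62) = -173 + 7.5pb. Setting this equal to demand: 1036 - 8pb = -173 + 7.5pb, so pb = 78.
Sellers receive ps = 78 + 62 = 140; q' = 1036 − 8·78 = 412.
Buyers' price falls by p* − pb = 108 − 78 = 30; sellers' price rises by ps − p* = 140 − 108 = 32.
So producers capture 32/62 = 16/31 of each unit of subsidy.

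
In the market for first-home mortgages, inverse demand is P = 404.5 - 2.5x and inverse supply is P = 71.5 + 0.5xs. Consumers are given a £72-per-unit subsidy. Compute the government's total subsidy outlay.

Pre-subsidy: 404.5 - 2.5x = 71.5 + 0.5x gives x* = 111 and P* = 127.
With the rebate, buyers effectively pay Pb = Ps − 72, where Ps is the price sellers receive.
On the curves, Pb = 404.5 - 2.5x and Ps = 71.5 + 0.5x; the wedge Ps − Pb = 72 gives 71.5 + 0.5x − (404.5 - 2.5x) = 72, so x' = 135.
Then Pb = 404.5 − 2.5·135 = 67 and Ps = 71.5 + 0.5·135 = 139.
Government outlay = subsidy × quantity = 72 × 135 = 9720.

Government cost = £9720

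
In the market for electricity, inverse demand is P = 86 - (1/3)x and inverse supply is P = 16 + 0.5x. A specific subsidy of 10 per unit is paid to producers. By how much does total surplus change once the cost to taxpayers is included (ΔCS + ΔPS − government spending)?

Pre-subsidy: 86 - (1/3)x = 16 + 0.5x gives x* = 84 and P* = 58.
With the subsidy, sellers receive Ps = Pb + 10 for each unit, where Pb is the price buyers pay.
On the curves, Pb = 86 - (1/3)x and Ps = 16 + 0.5x; the wedge Ps − Pb = 10 gives 16 + 0.5x − (86 - (1/3)x) = 10, so x' = 96.
Then Pb = 86 − (1/3)·96 = 54 and Ps = 16 + 0.5·96 = 64.
ΔCS = ½(84 + 96)(58 − 54) = 360; ΔPS = ½(84 + 96)(64 − 58) = 540.
Government spending = 10 × 96 = 960.
Net change = 360 + 540 − 960 = -60. The loss equals the DWL triangle ½·10·12.

Net change in total surplus = -60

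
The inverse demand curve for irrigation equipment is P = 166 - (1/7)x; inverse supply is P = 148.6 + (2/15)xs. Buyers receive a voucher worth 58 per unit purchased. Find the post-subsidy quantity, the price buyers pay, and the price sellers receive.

Pre-subsidy: 166 - (1/7)x = 148.6 + (2/15)x gives x* = 63 and P* = 157.
With the rebate, buyers effectively pay Pb = Ps − 58, where Ps is the price sellers receive.
On the curves, Pb = 166 - (1/7)x and Ps = 148.6 + (2/15)x; the wedge Ps − Pb = 58 gives 148.6 + (2/15)x − (166 - (1/7)x) = 58, so x' = 273.
Then Pb = 166 − (1/7)·273 = 127 and Ps = 148.6 + (2/15)·273 = 185.

x' = 273; buyers pay 127; sellers receive 185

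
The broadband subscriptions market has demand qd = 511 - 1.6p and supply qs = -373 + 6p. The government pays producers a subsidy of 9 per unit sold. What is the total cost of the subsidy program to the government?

Government cost = 57501/19

Pre-subsidy: 511 - 1.6p = -373 + 6p gives p* = 2210/19, q* = 6173/19.
With the subsidy, sellers receive ps = pb + 9 for each unit, where pb is the price buyers pay.
Supply in terms of pb becomes qs = -373 + 6(pb + 9) = -319 + 6pb. Setting this equal to demand: 511 - 1.6pb = -319 + 6pb, so pb = 2075/19.
Sellers receive ps = 2075/19 + 9 = 2246/19; q' = 511 − 1.6·(2075/19) = 6389/19.
Government outlay = subsidy × quantity = 9 × 6389/19 = 57501/19.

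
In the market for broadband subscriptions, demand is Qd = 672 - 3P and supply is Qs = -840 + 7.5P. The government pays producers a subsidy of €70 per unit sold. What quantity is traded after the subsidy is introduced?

Q' = 390

Pre-subsidy: 672 - 3P = -840 + 7.5P gives P* = 144, Q* = 240.
With the subsidy, sellers receive Ps = Pb + 70 for each unit, where Pb is the price buyers pay.
Supply in terms of Pb becomes Qs = -840 + 7.5(Pb + 70) = -315 + 7.5Pb. Setting this equal to demand: 672 - 3Pb = -315 + 7.5Pb, so Pb = 94.
Sellers receive Ps = 94 + 70 = 164; Q' = 672 − 3·94 = 390.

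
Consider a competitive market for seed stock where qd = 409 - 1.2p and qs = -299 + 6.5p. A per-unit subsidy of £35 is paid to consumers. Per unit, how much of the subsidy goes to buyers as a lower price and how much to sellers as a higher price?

Pre-subsidy: 409 - 1.2p = -299 + 6.5p gives p* = 7080/77, q* = 22997/77.
With the rebate, buyers effectively pay pb = ps − 35, where ps is the price sellers receive.
Demand in terms of ps becomes qd = 409 − 1.2(ps − 35) = 451 - 1.2ps. Setting this equal to supply: 451 - 1.2ps = -299 + 6.5ps, so ps = 7500/77.
Buyers pay pb = 7500/77 − 35 = 4805/77; q' = -299 + 6.5·(7500/77) = 25727/77.
Buyers' price falls by p* − pb = 7080/77 − 4805/77 = 325/11; sellers' price rises by ps − p* = 7500/77 − 7080/77 = 60/11.

Buyers gain 325/11 per unit; sellers gain 60/11 per unit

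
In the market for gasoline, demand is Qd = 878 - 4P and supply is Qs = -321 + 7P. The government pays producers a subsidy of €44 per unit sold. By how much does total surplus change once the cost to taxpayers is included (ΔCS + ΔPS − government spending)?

Pre-subsidy: 878 - 4P = -321 + 7P gives P* = 109, Q* = 442.
With the subsidy, sellers receive Ps = Pb + 44 for each unit, where Pb is the price buyers pay.
Supply in terms of Pb becomes Qs = -321 + 7(Pb + 44) = -13 + 7Pb. Setting this equal to demand: 878 - 4Pb = -13 + 7Pb, so Pb = 81.
Sellers receive Ps = 81 + 44 = 125; Q' = 878 − 4·81 = 554.
ΔCS = ½(442 + 554)(109 − 81) = 13944; ΔPS = ½(442 + 554)(125 − 109) = 7968.
Government spending = 44 × 554 = 24376.
Net change = 13944 + 7968 − 24376 = -2464. The loss equals the DWL triangle ½·44·112.

Net change in total surplus = -€2464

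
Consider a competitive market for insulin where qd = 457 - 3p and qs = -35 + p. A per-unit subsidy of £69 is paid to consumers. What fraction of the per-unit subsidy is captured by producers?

Pre-subsidy: 457 - 3p = -35 + p gives p* = 123, q* = 88.
With the rebate, buyers effectively pay pb = ps − 69, where ps is the price sellers receive.
Demand in terms of ps becomes qd = 457 − 3(ps − 69) = 664 - 3ps. Setting this equal to supply: 664 - 3ps = -35 + ps, so ps = 174.75.
Buyers pay pb = 174.75 − 69 = 105.75; q' = -35 + 1·174.75 = 139.75.
Buyers' price falls by p* − pb = 123 − 105.75 = 17.25; sellers' price rises by ps − p* = 174.75 − 123 = 51.75.
So producers capture 51.75/69 = 0.75 of each unit of subsidy.

Producer share = 0.75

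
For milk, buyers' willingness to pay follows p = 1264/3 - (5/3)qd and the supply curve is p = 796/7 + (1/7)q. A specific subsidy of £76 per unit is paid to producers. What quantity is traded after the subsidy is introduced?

q' = 212

Pre-subsidy: 1264/3 - (5/3)q = 796/7 + (1/7)q gives q* = 170 and p* = 138.
With the subsidy, sellers receive ps = pb + 76 for each unit, where pb is the price buyers pay.
On the curves, pb = 1264/3 - (5/3)q and ps = 796/7 + (1/7)q; the wedge ps − pb = 76 gives 796/7 + (1/7)q − (1264/3 - (5/3)q) = 76, so q' = 212.
Then pb = 1264/3 − (5/3)·212 = 68 and ps = 796/7 + (1/7)·212 = 144.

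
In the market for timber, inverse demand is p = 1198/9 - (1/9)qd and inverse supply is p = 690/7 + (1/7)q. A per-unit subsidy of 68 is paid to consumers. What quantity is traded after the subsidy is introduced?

Pre-subsidy: 1198/9 - (1/9)q = 690/7 + (1/7)q gives q* = 136 and p* = 118.
With the rebate, buyers effectively pay pb = ps − 68, where ps is the price sellers receive.
On the curves, pb = 1198/9 - (1/9)q and ps = 690/7 + (1/7)q; the wedge ps − pb = 68 gives 690/7 + (1/7)q − (1198/9 - (1/9)q) = 68, so q' = 403.75.
Then pb = 1198/9 − (1/9)·403.75 = 88.25 and ps = 690/7 + (1/7)·403.75 = 156.25.

q' = 403.75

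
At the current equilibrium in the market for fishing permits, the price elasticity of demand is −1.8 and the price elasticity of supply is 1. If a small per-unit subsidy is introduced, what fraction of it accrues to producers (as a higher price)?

Producer share = 9/14

For a small subsidy around the equilibrium, the benefit split depends on the relative slopes, which at a point are proportional to the elasticities.
Buyer share = εs/(εs + |εd|) = 1/(1 + 1.8) = 5/14; seller share = |εd|/(εs + |εd|) = 9/14.
So producers capture 9/14 of the subsidy.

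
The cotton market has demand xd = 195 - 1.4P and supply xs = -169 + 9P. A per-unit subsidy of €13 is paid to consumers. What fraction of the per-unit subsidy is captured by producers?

Producer share = 7/52

Pre-subsidy: 195 - 1.4P = -169 + 9P gives P* = 35, x* = 146.
With the rebate, buyers effectively pay Pb = Ps − 13, where Ps is the price sellers receive.
Demand in terms of Ps becomes xd = 195 − 1.4(Ps − 13) = 213.2 - 1.4Ps. Setting this equal to supply: 213.2 - 1.4Ps = -169 + 9Ps, so Ps = 36.75.
Buyers pay Pb = 36.75 − 13 = 23.75; x' = -169 + 9·36.75 = 161.75.
Buyers' price falls by P* − Pb = 35 − 23.75 = 11.25; sellers' price rises by Ps − P* = 36.75 − 35 = 1.75.
So producers capture 1.75/13 = 7/52 of each unit of subsidy.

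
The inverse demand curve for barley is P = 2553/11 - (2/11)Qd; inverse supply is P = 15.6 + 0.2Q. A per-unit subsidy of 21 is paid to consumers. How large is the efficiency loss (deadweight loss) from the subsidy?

Pre-subsidy: 2553/11 - (2/11)Q = 15.6 + 0.2Q gives Q* = 567 and P* = 129.
With the rebate, buyers effectively pay Pb = Ps − 21, where Ps is the price sellers receive.
On the curves, Pb = 2553/11 - (2/11)Q and Ps = 15.6 + 0.2Q; the wedge Ps − Pb = 21 gives 15.6 + 0.2Q − (2553/11 - (2/11)Q) = 21, so Q' = 622.
Then Pb = 2553/11 − (2/11)·622 = 119 and Ps = 15.6 + 0.2·622 = 140.
The subsidy expands output by 622 − 567 = 55 past the efficient level; on those units the gap between marginal cost and willingness to pay runs from 0 up to 21.
DWL = ½ × 21 × 55 = 577.5.

Deadweight loss = 577.5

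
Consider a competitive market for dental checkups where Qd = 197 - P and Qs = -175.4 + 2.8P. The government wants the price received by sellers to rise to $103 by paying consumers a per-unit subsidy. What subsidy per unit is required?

Required subsidy s = $19 per unit

At a seller price of 103, quantity supplied is -175.4 + 2.8·103 = 113.
Buyers absorb 113 only when they pay Pb with 197 − 1·Pb = 113, i.e. Pb = 84.
s = Ps − Pb = 103 − 84 = 19.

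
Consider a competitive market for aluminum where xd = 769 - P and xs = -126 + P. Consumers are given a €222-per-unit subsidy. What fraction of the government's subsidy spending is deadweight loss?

DWL / government spending = 111/865

Pre-subsidy: 769 - P = -126 + P gives P* = 447.5, x* = 321.5.
With the rebate, buyers effectively pay Pb = Ps − 222, where Ps is the price sellers receive.
Demand in terms of Ps becomes xd = 769 − 1(Ps − 222) = 991 - Ps. Setting this equal to supply: 991 - Ps = -126 + Ps, so Ps = 558.5.
Buyers pay Pb = 558.5 − 222 = 336.5; x' = -126 + 1·558.5 = 432.5.
ΔCS = ½(321.5 + 432.5)(447.5 − 336.5) = 41847; ΔPS = ½(321.5 + 432.5)(558.5 − 447.5) = 41847.
Government spending = 222 × 432.5 = 96015.
DWL = ½ × 222 × (432.5 − 321.5) = 12321; fraction = 12321 / 96015 = 111/865.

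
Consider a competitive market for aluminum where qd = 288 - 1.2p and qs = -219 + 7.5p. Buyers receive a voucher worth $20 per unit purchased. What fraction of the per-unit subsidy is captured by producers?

Producer share = 4/29

Pre-subsidy: 288 - 1.2p = -219 + 7.5p gives p* = 1690/29, q* = 6324/29.
With the rebate, buyers effectively pay pb = ps − 20, where ps is the price sellers receive.
Demand in terms of ps becomes qd = 288 − 1.2(ps − 20) = 312 - 1.2ps. Setting this equal to supply: 312 - 1.2ps = -219 + 7.5ps, so ps = 1770/29.
Buyers pay pb = 1770/29 − 20 = 1190/29; q' = -219 + 7.5·(1770/29) = 6924/29.
Buyers' price falls by p* − pb = 1690/29 − 1190/29 = 500/29; sellers' price rises by ps − p* = 1770/29 − 1690/29 = 80/29.
So producers capture (80/29)/20 = 4/29 of each unit of subsidy.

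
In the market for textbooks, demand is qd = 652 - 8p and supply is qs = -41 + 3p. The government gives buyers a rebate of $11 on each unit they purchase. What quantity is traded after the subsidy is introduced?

q' = 172

Pre-subsidy: 652 - 8p = -41 + 3p gives p* = 63, q* = 148.
With the rebate, buyers effectively pay pb = ps − 11, where ps is the price sellers receive.
Demand in terms of ps becomes qd = 652 − 8(ps − 11) = 740 - 8ps. Setting this equal to supply: 740 - 8ps = -41 + 3ps, so ps = 71.
Buyers pay pb = 71 − 11 = 60; q' = -41 + 3·71 = 172.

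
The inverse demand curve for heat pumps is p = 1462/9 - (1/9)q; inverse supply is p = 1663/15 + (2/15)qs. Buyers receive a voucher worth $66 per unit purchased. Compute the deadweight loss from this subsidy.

Deadweight loss = $8910

Pre-subsidy: 1462/9 - (1/9)q = 1663/15 + (2/15)q gives q* = 211 and p* = 139.
With the rebate, buyers effectively pay pb = ps − 66, where ps is the price sellers receive.
On the curves, pb = 1462/9 - (1/9)q and ps = 1663/15 + (2/15)q; the wedge ps − pb = 66 gives 1663/15 + (2/15)q − (1462/9 - (1/9)q) = 66, so q' = 481.
Then pb = 1462/9 − (1/9)·481 = 109 and ps = 1663/15 + (2/15)·481 = 175.
The subsidy expands output by 481 − 211 = 270 past the efficient level; on those units the gap between marginal cost and willingness to pay runs from 0 up to 66.
DWL = ½ × 66 × 270 = 8910.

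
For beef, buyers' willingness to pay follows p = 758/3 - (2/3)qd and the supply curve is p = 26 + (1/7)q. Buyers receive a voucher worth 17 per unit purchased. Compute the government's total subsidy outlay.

Government cost = 5117

Pre-subsidy: 758/3 - (2/3)q = 26 + (1/7)q gives q* = 280 and p* = 66.
With the rebate, buyers effectively pay pb = ps − 17, where ps is the price sellers receive.
On the curves, pb = 758/3 - (2/3)q and ps = 26 + (1/7)q; the wedge ps − pb = 17 gives 26 + (1/7)q − (758/3 - (2/3)q) = 17, so q' = 301.
Then pb = 758/3 − (2/3)·301 = 52 and ps = 26 + (1/7)·301 = 69.
Government outlay = subsidy × quantity = 17 × 301 = 5117.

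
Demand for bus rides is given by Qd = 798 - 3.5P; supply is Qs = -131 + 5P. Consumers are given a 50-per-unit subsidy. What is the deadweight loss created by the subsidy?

Deadweight loss = 43750/17

Pre-subsidy: 798 - 3.5P = -131 + 5P gives P* = 1858/17, Q* = 7063/17.
With the rebate, buyers effectively pay Pb = Ps − 50, where Ps is the price sellers receive.
Demand in terms of Ps becomes Qd = 798 − 3.5(Ps − 50) = 973 - 3.5Ps. Setting this equal to supply: 973 - 3.5Ps = -131 + 5Ps, so Ps = 2208/17.
Buyers pay Pb = 2208/17 − 50 = 1358/17; Q' = -131 + 5·(2208/17) = 8813/17.
The subsidy expands output by 8813/17 − 7063/17 = 1750/17 past the efficient level; on those units the gap between marginal cost and willingness to pay runs from 0 up to 50.
DWL = ½ × 50 × 1750/17 = 43750/17.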